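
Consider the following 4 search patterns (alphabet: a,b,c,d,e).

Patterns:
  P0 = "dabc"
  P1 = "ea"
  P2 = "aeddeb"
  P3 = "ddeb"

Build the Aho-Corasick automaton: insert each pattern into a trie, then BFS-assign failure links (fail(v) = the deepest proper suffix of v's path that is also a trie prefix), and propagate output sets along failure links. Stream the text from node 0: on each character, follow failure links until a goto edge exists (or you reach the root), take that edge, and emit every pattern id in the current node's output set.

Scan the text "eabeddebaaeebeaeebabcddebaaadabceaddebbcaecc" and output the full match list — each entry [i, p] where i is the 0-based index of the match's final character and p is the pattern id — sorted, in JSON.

Construct AC machine:
Trie (insert patterns):
  0='ε' goto a→7 d→1 e→5
  1='d' goto a→2 d→13
  2='da' goto b→3
  3='dab' goto c→4
  4='dabc' goto ·  ←P0
  5='e' goto a→6
  6='ea' goto ·  ←P1
  7='a' goto e→8
  8='ae' goto d→9
  9='aed' goto d→10
  10='aedd' goto e→11
  11='aedde' goto b→12
  12='aeddeb' goto ·  ←P2
  13='dd' goto e→14
  14='dde' goto b→15
  15='ddeb' goto ·  ←P3

Failure links (BFS by depth):
  fail(1) 'd': from fail(0)=0 chase 'd': 0 ⇒ 0;  out=∅∪out(0)=∅
  fail(5) 'e': from fail(0)=0 chase 'e': 0 ⇒ 0;  out=∅∪out(0)=∅
  fail(7) 'a': from fail(0)=0 chase 'a': 0 ⇒ 0;  out=∅∪out(0)=∅
  fail(2) 'da': from fail(1)=0 chase 'a': 0 ⇒ 7;  out=∅∪out(7)=∅
  fail(6) 'ea': from fail(5)=0 chase 'a': 0 ⇒ 7;  out={1}∪out(7)={1}
  fail(8) 'ae': from fail(7)=0 chase 'e': 0 ⇒ 5;  out=∅∪out(5)=∅
  fail(13) 'dd': from fail(1)=0 chase 'd': 0 ⇒ 1;  out=∅∪out(1)=∅
  fail(3) 'dab': from fail(2)=7 chase 'b': 7→0 ⇒ 0;  out=∅∪out(0)=∅
  fail(9) 'aed': from fail(8)=5 chase 'd': 5→0 ⇒ 1;  out=∅∪out(1)=∅
  fail(14) 'dde': from fail(13)=1 chase 'e': 1→0 ⇒ 5;  out=∅∪out(5)=∅
  fail(4) 'dabc': from fail(3)=0 chase 'c': 0 ⇒ 0;  out={0}∪out(0)={0}
  fail(10) 'aedd': from fail(9)=1 chase 'd': 1 ⇒ 13;  out=∅∪out(13)=∅
  fail(15) 'ddeb': from fail(14)=5 chase 'b': 5→0 ⇒ 0;  out={3}∪out(0)={3}
  fail(11) 'aedde': from fail(10)=13 chase 'e': 13 ⇒ 14;  out=∅∪out(14)=∅
  fail(12) 'aeddeb': from fail(11)=14 chase 'b': 14 ⇒ 15;  out={2}∪out(15)={2,3}

Run:
pos 0 'e': at 5
pos 1 'a': at 6  ** P1@[0:1]
pos 2 'b': at 0 (fail-walked)
pos 3 'e': at 5
pos 4 'd': at 1 (fail-walked)
pos 5 'd': at 13
pos 6 'e': at 14
pos 7 'b': at 15  ** P3@[4:7]
pos 8 'a': at 7 (fail-walked)
pos 9 'a': at 7 (fail-walked)
pos 10 'e': at 8
pos 11 'e': at 5 (fail-walked)
pos 12 'b': at 0 (fail-walked)
pos 13 'e': at 5
pos 14 'a': at 6  ** P1@[13:14]
pos 15 'e': at 8 (fail-walked)
pos 16 'e': at 5 (fail-walked)
pos 17 'b': at 0 (fail-walked)
pos 18 'a': at 7
pos 19 'b': at 0 (fail-walked)
pos 20 'c': at 0
pos 21 'd': at 1
pos 22 'd': at 13
pos 23 'e': at 14
pos 24 'b': at 15  ** P3@[21:24]
pos 25 'a': at 7 (fail-walked)
pos 26 'a': at 7 (fail-walked)
pos 27 'a': at 7 (fail-walked)
pos 28 'd': at 1 (fail-walked)
pos 29 'a': at 2
pos 30 'b': at 3
pos 31 'c': at 4  ** P0@[28:31]
pos 32 'e': at 5 (fail-walked)
pos 33 'a': at 6  ** P1@[32:33]
pos 34 'd': at 1 (fail-walked)
pos 35 'd': at 13
pos 36 'e': at 14
pos 37 'b': at 15  ** P3@[34:37]
pos 38 'b': at 0 (fail-walked)
pos 39 'c': at 0
pos 40 'a': at 7
pos 41 'e': at 8
pos 42 'c': at 0 (fail-walked)
pos 43 'c': at 0

All matches (sorted): [[1,1],[7,3],[14,1],[24,3],[31,0],[33,1],[37,3]]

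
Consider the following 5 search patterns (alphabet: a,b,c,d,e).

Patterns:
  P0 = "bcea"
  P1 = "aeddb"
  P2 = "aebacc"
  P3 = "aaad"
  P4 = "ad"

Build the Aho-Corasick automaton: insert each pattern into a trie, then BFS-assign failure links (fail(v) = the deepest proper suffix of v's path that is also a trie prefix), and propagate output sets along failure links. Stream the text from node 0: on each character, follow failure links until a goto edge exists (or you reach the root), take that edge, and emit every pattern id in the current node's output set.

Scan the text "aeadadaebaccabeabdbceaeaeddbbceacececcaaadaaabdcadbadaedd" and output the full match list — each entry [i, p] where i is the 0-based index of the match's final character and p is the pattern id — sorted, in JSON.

Construct AC machine:
Trie (insert patterns):
  n0 'ε': a→5 b→1
  n1 'b': c→2
  n2 'bc': e→3
  n3 'bce': a→4
  n4 'bcea': ·  [P0 ends]
  n5 'a': a→14 d→17 e→6
  n6 'ae': b→10 d→7
  n7 'aed': d→8
  n8 'aedd': b→9
  n9 'aeddb': ·  [P1 ends]
  n10 'aeb': a→11
  n11 'aeba': c→12
  n12 'aebac': c→13
  n13 'aebacc': ·  [P2 ends]
  n14 'aa': a→15
  n15 'aaa': d→16
  n16 'aaad': ·  [P3 ends]
  n17 'ad': ·  [P4 ends]

Failure links (BFS by depth):
  fail(1) 'b': from fail(0)=0 chase 'b': 0 ⇒ 0;  out=∅∪out(0)=∅
  fail(5) 'a': from fail(0)=0 chase 'a': 0 ⇒ 0;  out=∅∪out(0)=∅
  fail(2) 'bc': from fail(1)=0 chase 'c': 0 ⇒ 0;  out=∅∪out(0)=∅
  fail(6) 'ae': from fail(5)=0 chase 'e': 0 ⇒ 0;  out=∅∪out(0)=∅
  fail(14) 'aa': from fail(5)=0 chase 'a': 0 ⇒ 5;  out=∅∪out(5)=∅
  fail(17) 'ad': from fail(5)=0 chase 'd': 0 ⇒ 0;  out={4}∪out(0)={4}
  fail(3) 'bce': from fail(2)=0 chase 'e': 0 ⇒ 0;  out=∅∪out(0)=∅
  fail(7) 'aed': from fail(6)=0 chase 'd': 0 ⇒ 0;  out=∅∪out(0)=∅
  fail(10) 'aeb': from fail(6)=0 chase 'b': 0 ⇒ 1;  out=∅∪out(1)=∅
  fail(15) 'aaa': from fail(14)=5 chase 'a': 5 ⇒ 14;  out=∅∪out(14)=∅
  fail(4) 'bcea': from fail(3)=0 chase 'a': 0 ⇒ 5;  out={0}∪out(5)={0}
  fail(8) 'aedd': from fail(7)=0 chase 'd': 0 ⇒ 0;  out=∅∪out(0)=∅
  fail(11) 'aeba': from fail(10)=1 chase 'a': 1→0 ⇒ 5;  out=∅∪out(5)=∅
  fail(16) 'aaad': from fail(15)=14 chase 'd': 14→5 ⇒ 17;  out={3}∪out(17)={3,4}
  fail(9) 'aeddb': from fail(8)=0 chase 'b': 0 ⇒ 1;  out={1}∪out(1)={1}
  fail(12) 'aebac': from fail(11)=5 chase 'c': 5→0 ⇒ 0;  out=∅∪out(0)=∅
  fail(13) 'aebacc': from fail(12)=0 chase 'c': 0 ⇒ 0;  out={2}∪out(0)={2}

Scan:
i=0 'a': node 0→5
i=1 'e': node 5→6
i=2 'a': node 6→5 ·f
i=3 'd': node 5→17  → match P4@[2:3]
i=4 'a': node 17→5 ·f
i=5 'd': node 5→17  → match P4@[4:5]
i=6 'a': node 17→5 ·f
i=7 'e': node 5→6
i=8 'b': node 6→10
i=9 'a': node 10→11
i=10 'c': node 11→12
i=11 'c': node 12→13  → match P2@[6:11]
i=12 'a': node 13→5 ·f
i=13 'b': node 5→1 ·f
i=14 'e': node 1→0 ·f
i=15 'a': node 0→5
i=16 'b': node 5→1 ·f
i=17 'd': node 1→0 ·f
i=18 'b': node 0→1
i=19 'c': node 1→2
i=20 'e': node 2→3
i=21 'a': node 3→4  → match P0@[18:21]
i=22 'e': node 4→6 ·f
i=23 'a': node 6→5 ·f
i=24 'e': node 5→6
i=25 'd': node 6→7
i=26 'd': node 7→8
i=27 'b': node 8→9  → match P1@[23:27]
i=28 'b': node 9→1 ·f
i=29 'c': node 1→2
i=30 'e': node 2→3
i=31 'a': node 3→4  → match P0@[28:31]
i=32 'c': node 4→0 ·f
i=33 'e': node 0→0
i=34 'c': node 0→0
i=35 'e': node 0→0
i=36 'c': node 0→0
i=37 'c': node 0→0
i=38 'a': node 0→5
i=39 'a': node 5→14
i=40 'a': node 14→15
i=41 'd': node 15→16  → match P3@[38:41],P4@[40:41]
i=42 'a': node 16→5 ·f
i=43 'a': node 5→14
i=44 'a': node 14→15
i=45 'b': node 15→1 ·f
i=46 'd': node 1→0 ·f
i=47 'c': node 0→0
i=48 'a': node 0→5
i=49 'd': node 5→17  → match P4@[48:49]
i=50 'b': node 17→1 ·f
i=51 'a': node 1→5 ·f
i=52 'd': node 5→17  → match P4@[51:52]
i=53 'a': node 17→5 ·f
i=54 'e': node 5→6
i=55 'd': node 6→7
i=56 'd': node 7→8

All matches (sorted): [[3,4],[5,4],[11,2],[21,0],[27,1],[31,0],[41,3],[41,4],[49,4],[52,4]]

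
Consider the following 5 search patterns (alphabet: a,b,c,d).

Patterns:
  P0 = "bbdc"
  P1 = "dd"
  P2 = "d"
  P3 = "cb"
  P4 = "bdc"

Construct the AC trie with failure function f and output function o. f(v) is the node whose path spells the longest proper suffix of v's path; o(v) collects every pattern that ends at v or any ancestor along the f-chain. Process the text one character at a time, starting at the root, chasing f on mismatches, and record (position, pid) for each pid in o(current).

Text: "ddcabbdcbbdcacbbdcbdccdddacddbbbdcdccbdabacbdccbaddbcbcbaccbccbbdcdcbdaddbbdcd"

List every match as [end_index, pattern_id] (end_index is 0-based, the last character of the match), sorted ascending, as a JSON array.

Build:
Trie nodes:
  n0 'ε': b→1 c→7 d→5
  n1 'b': b→2 d→9
  n2 'bb': d→3
  n3 'bbd': c→4
  n4 'bbdc': ·  ←P0
  n5 'd': d→6  ←P2
  n6 'dd': ·  ←P1
  n7 'c': b→8
  n8 'cb': ·  ←P3
  n9 'bd': c→10
  n10 'bdc': ·  ←P4

Failure links (BFS by depth):
  fail(1) 'b': from fail(0)=0 chase 'b': 0 ⇒ 0;  out=∅∪out(0)=∅
  fail(5) 'd': from fail(0)=0 chase 'd': 0 ⇒ 0;  out={2}∪out(0)={2}
  fail(7) 'c': from fail(0)=0 chase 'c': 0 ⇒ 0;  out=∅∪out(0)=∅
  fail(2) 'bb': from fail(1)=0 chase 'b': 0 ⇒ 1;  out=∅∪out(1)=∅
  fail(6) 'dd': from fail(5)=0 chase 'd': 0 ⇒ 5;  out={1}∪out(5)={1,2}
  fail(8) 'cb': from fail(7)=0 chase 'b': 0 ⇒ 1;  out={3}∪out(1)={3}
  fail(9) 'bd': from fail(1)=0 chase 'd': 0 ⇒ 5;  out=∅∪out(5)={2}
  fail(3) 'bbd': from fail(2)=1 chase 'd': 1 ⇒ 9;  out=∅∪out(9)={2}
  fail(10) 'bdc': from fail(9)=5 chase 'c': 5→0 ⇒ 7;  out={4}∪out(7)={4}
  fail(4) 'bbdc': from fail(3)=9 chase 'c': 9 ⇒ 10;  out={0}∪out(10)={0,4}

Scan:
pos 0 'd': at 5  ** P2@[0:0]
pos 1 'd': at 6  ** P1@[0:1],P2@[1:1]
pos 2 'c': at 7 ·f
pos 3 'a': at 0 ·f
pos 4 'b': at 1
pos 5 'b': at 2
pos 6 'd': at 3  ** P2@[6:6]
pos 7 'c': at 4  ** P0@[4:7],P4@[5:7]
pos 8 'b': at 8 ·f  ** P3@[7:8]
pos 9 'b': at 2 ·f
pos 10 'd': at 3  ** P2@[10:10]
pos 11 'c': at 4  ** P0@[8:11],P4@[9:11]
pos 12 'a': at 0 ·f
pos 13 'c': at 7
pos 14 'b': at 8  ** P3@[13:14]
pos 15 'b': at 2 ·f
pos 16 'd': at 3  ** P2@[16:16]
pos 17 'c': at 4  ** P0@[14:17],P4@[15:17]
pos 18 'b': at 8 ·f  ** P3@[17:18]
pos 19 'd': at 9 ·f  ** P2@[19:19]
pos 20 'c': at 10  ** P4@[18:20]
pos 21 'c': at 7 ·f
pos 22 'd': at 5 ·f  ** P2@[22:22]
pos 23 'd': at 6  ** P1@[22:23],P2@[23:23]
pos 24 'd': at 6 ·f  ** P1@[23:24],P2@[24:24]
pos 25 'a': at 0 ·f
pos 26 'c': at 7
pos 27 'd': at 5 ·f  ** P2@[27:27]
pos 28 'd': at 6  ** P1@[27:28],P2@[28:28]
pos 29 'b': at 1 ·f
pos 30 'b': at 2
pos 31 'b': at 2 ·f
pos 32 'd': at 3  ** P2@[32:32]
pos 33 'c': at 4  ** P0@[30:33],P4@[31:33]
pos 34 'd': at 5 ·f  ** P2@[34:34]
pos 35 'c': at 7 ·f
pos 36 'c': at 7 ·f
pos 37 'b': at 8  ** P3@[36:37]
pos 38 'd': at 9 ·f  ** P2@[38:38]
pos 39 'a': at 0 ·f
pos 40 'b': at 1
pos 41 'a': at 0 ·f
pos 42 'c': at 7
pos 43 'b': at 8  ** P3@[42:43]
pos 44 'd': at 9 ·f  ** P2@[44:44]
pos 45 'c': at 10  ** P4@[43:45]
pos 46 'c': at 7 ·f
pos 47 'b': at 8  ** P3@[46:47]
pos 48 'a': at 0 ·f
pos 49 'd': at 5  ** P2@[49:49]
pos 50 'd': at 6  ** P1@[49:50],P2@[50:50]
pos 51 'b': at 1 ·f
pos 52 'c': at 7 ·f
pos 53 'b': at 8  ** P3@[52:53]
pos 54 'c': at 7 ·f
pos 55 'b': at 8  ** P3@[54:55]
pos 56 'a': at 0 ·f
pos 57 'c': at 7
pos 58 'c': at 7 ·f
pos 59 'b': at 8  ** P3@[58:59]
pos 60 'c': at 7 ·f
pos 61 'c': at 7 ·f
pos 62 'b': at 8  ** P3@[61:62]
pos 63 'b': at 2 ·f
pos 64 'd': at 3  ** P2@[64:64]
pos 65 'c': at 4  ** P0@[62:65],P4@[63:65]
pos 66 'd': at 5 ·f  ** P2@[66:66]
pos 67 'c': at 7 ·f
pos 68 'b': at 8  ** P3@[67:68]
pos 69 'd': at 9 ·f  ** P2@[69:69]
pos 70 'a': at 0 ·f
pos 71 'd': at 5  ** P2@[71:71]
pos 72 'd': at 6  ** P1@[71:72],P2@[72:72]
pos 73 'b': at 1 ·f
pos 74 'b': at 2
pos 75 'd': at 3  ** P2@[75:75]
pos 76 'c': at 4  ** P0@[73:76],P4@[74:76]
pos 77 'd': at 5 ·f  ** P2@[77:77]

Matches: [[0,2],[1,1],[1,2],[6,2],[7,0],[7,4],[8,3],[10,2],[11,0],[11,4],[14,3],[16,2],[17,0],[17,4],[18,3],[19,2],[20,4],[22,2],[23,1],[23,2],[24,1],[24,2],[27,2],[28,1],[28,2],[32,2],[33,0],[33,4],[34,2],[37,3],[38,2],[43,3],[44,2],[45,4],[47,3],[49,2],[50,1],[50,2],[53,3],[55,3],[59,3],[62,3],[64,2],[65,0],[65,4],[66,2],[68,3],[69,2],[71,2],[72,1],[72,2],[75,2],[76,0],[76,4],[77,2]]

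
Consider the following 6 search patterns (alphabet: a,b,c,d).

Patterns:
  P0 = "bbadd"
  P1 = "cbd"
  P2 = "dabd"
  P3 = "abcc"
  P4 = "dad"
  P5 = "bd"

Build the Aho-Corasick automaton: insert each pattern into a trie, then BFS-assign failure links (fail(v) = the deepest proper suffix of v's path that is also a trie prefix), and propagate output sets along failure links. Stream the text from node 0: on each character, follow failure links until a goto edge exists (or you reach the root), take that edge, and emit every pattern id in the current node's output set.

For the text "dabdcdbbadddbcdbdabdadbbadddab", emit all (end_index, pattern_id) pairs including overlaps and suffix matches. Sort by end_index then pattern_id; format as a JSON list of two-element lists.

Build automaton:
Trie nodes:
  0='ε' goto a→13 b→1 c→6 d→9
  1='b' goto b→2 d→18
  2='bb' goto a→3
  3='bba' goto d→4
  4='bbad' goto d→5
  5='bbadd' goto ·  ←P0
  6='c' goto b→7
  7='cb' goto d→8
  8='cbd' goto ·  ←P1
  9='d' goto a→10
  10='da' goto b→11 d→17
  11='dab' goto d→12
  12='dabd' goto ·  ←P2
  13='a' goto b→14
  14='ab' goto c→15
  15='abc' goto c→16
  16='abcc' goto ·  ←P3
  17='dad' goto ·  ←P4
  18='bd' goto ·  ←P5

BFS fail/out derivation:
  n1('b'): parent n0 fail=0; on 'b' 0 → fail=0;  out ∅∪∅=∅
  n6('c'): parent n0 fail=0; on 'c' 0 → fail=0;  out ∅∪∅=∅
  n9('d'): parent n0 fail=0; on 'd' 0 → fail=0;  out ∅∪∅=∅
  n13('a'): parent n0 fail=0; on 'a' 0 → fail=0;  out ∅∪∅=∅
  n2('bb'): parent n1 fail=0; on 'b' 0 → fail=1;  out ∅∪∅=∅
  n7('cb'): parent n6 fail=0; on 'b' 0 → fail=1;  out ∅∪∅=∅
  n10('da'): parent n9 fail=0; on 'a' 0 → fail=13;  out ∅∪∅=∅
  n14('ab'): parent n13 fail=0; on 'b' 0 → fail=1;  out ∅∪∅=∅
  n18('bd'): parent n1 fail=0; on 'd' 0 → fail=9;  out {5}∪∅={5}
  n3('bba'): parent n2 fail=1; on 'a' 1→0 → fail=13;  out ∅∪∅=∅
  n8('cbd'): parent n7 fail=1; on 'd' 1 → fail=18;  out {1}∪{5}={1,5}
  n11('dab'): parent n10 fail=13; on 'b' 13 → fail=14;  out ∅∪∅=∅
  n15('abc'): parent n14 fail=1; on 'c' 1→0 → fail=6;  out ∅∪∅=∅
  n17('dad'): parent n10 fail=13; on 'd' 13→0 → fail=9;  out {4}∪∅={4}
  n4('bbad'): parent n3 fail=13; on 'd' 13→0 → fail=9;  out ∅∪∅=∅
  n12('dabd'): parent n11 fail=14; on 'd' 14→1 → fail=18;  out {2}∪{5}={2,5}
  n16('abcc'): parent n15 fail=6; on 'c' 6→0 → fail=6;  out {3}∪∅={3}
  n5('bbadd'): parent n4 fail=9; on 'd' 9→0 → fail=9;  out {0}∪∅={0}

Run:
[0] read 'd'  n0⇒n9
[1] read 'a'  n9⇒n10
[2] read 'b'  n10⇒n11
[3] read 'd'  n11⇒n12  ** P2@[0:3],P5@[2:3]
[4] read 'c'  n12⇒n6 (fail-walked)
[5] read 'd'  n6⇒n9 (fail-walked)
[6] read 'b'  n9⇒n1 (fail-walked)
[7] read 'b'  n1⇒n2
[8] read 'a'  n2⇒n3
[9] read 'd'  n3⇒n4
[10] read 'd'  n4⇒n5  ** P0@[6:10]
[11] read 'd'  n5⇒n9 (fail-walked)
[12] read 'b'  n9⇒n1 (fail-walked)
[13] read 'c'  n1⇒n6 (fail-walked)
[14] read 'd'  n6⇒n9 (fail-walked)
[15] read 'b'  n9⇒n1 (fail-walked)
[16] read 'd'  n1⇒n18  ** P5@[15:16]
[17] read 'a'  n18⇒n10 (fail-walked)
[18] read 'b'  n10⇒n11
[19] read 'd'  n11⇒n12  ** P2@[16:19],P5@[18:19]
[20] read 'a'  n12⇒n10 (fail-walked)
[21] read 'd'  n10⇒n17  ** P4@[19:21]
[22] read 'b'  n17⇒n1 (fail-walked)
[23] read 'b'  n1⇒n2
[24] read 'a'  n2⇒n3
[25] read 'd'  n3⇒n4
[26] read 'd'  n4⇒n5  ** P0@[22:26]
[27] read 'd'  n5⇒n9 (fail-walked)
[28] read 'a'  n9⇒n10
[29] read 'b'  n10⇒n11

Result: [[3,2],[3,5],[10,0],[16,5],[19,2],[19,5],[21,4],[26,0]]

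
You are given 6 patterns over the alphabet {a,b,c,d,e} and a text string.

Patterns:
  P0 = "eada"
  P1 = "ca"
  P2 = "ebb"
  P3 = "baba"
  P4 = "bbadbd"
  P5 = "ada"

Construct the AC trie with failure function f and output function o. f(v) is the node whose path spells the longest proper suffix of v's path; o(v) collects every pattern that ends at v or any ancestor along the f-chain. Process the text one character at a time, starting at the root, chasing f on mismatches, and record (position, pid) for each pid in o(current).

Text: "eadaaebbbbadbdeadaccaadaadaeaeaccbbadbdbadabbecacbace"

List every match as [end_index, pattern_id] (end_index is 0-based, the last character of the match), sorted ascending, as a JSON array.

Build automaton:
Trie (insert patterns):
  0='ε' goto a→18 b→9 c→5 e→1
  1='e' goto a→2 b→7
  2='ea' goto d→3
  3='ead' goto a→4
  4='eada' goto ·  ←P0
  5='c' goto a→6
  6='ca' goto ·  ←P1
  7='eb' goto b→8
  8='ebb' goto ·  ←P2
  9='b' goto a→10 b→13
  10='ba' goto b→11
  11='bab' goto a→12
  12='baba' goto ·  ←P3
  13='bb' goto a→14
  14='bba' goto d→15
  15='bbad' goto b→16
  16='bbadb' goto d→17
  17='bbadbd' goto ·  ←P4
  18='a' goto d→19
  19='ad' goto a→20
  20='ada' goto ·  ←P5

BFS fail/out derivation:
  fail(1) 'e': from fail(0)=0 chase 'e': 0 ⇒ 0;  out=∅∪out(0)=∅
  fail(5) 'c': from fail(0)=0 chase 'c': 0 ⇒ 0;  out=∅∪out(0)=∅
  fail(9) 'b': from fail(0)=0 chase 'b': 0 ⇒ 0;  out=∅∪out(0)=∅
  fail(18) 'a': from fail(0)=0 chase 'a': 0 ⇒ 0;  out=∅∪out(0)=∅
  fail(2) 'ea': from fail(1)=0 chase 'a': 0 ⇒ 18;  out=∅∪out(18)=∅
  fail(6) 'ca': from fail(5)=0 chase 'a': 0 ⇒ 18;  out={1}∪out(18)={1}
  fail(7) 'eb': from fail(1)=0 chase 'b': 0 ⇒ 9;  out=∅∪out(9)=∅
  fail(10) 'ba': from fail(9)=0 chase 'a': 0 ⇒ 18;  out=∅∪out(18)=∅
  fail(13) 'bb': from fail(9)=0 chase 'b': 0 ⇒ 9;  out=∅∪out(9)=∅
  fail(19) 'ad': from fail(18)=0 chase 'd': 0 ⇒ 0;  out=∅∪out(0)=∅
  fail(3) 'ead': from fail(2)=18 chase 'd': 18 ⇒ 19;  out=∅∪out(19)=∅
  fail(8) 'ebb': from fail(7)=9 chase 'b': 9 ⇒ 13;  out={2}∪out(13)={2}
  fail(11) 'bab': from fail(10)=18 chase 'b': 18→0 ⇒ 9;  out=∅∪out(9)=∅
  fail(14) 'bba': from fail(13)=9 chase 'a': 9 ⇒ 10;  out=∅∪out(10)=∅
  fail(20) 'ada': from fail(19)=0 chase 'a': 0 ⇒ 18;  out={5}∪out(18)={5}
  fail(4) 'eada': from fail(3)=19 chase 'a': 19 ⇒ 20;  out={0}∪out(20)={0,5}
  fail(12) 'baba': from fail(11)=9 chase 'a': 9 ⇒ 10;  out={3}∪out(10)={3}
  fail(15) 'bbad': from fail(14)=10 chase 'd': 10→18 ⇒ 19;  out=∅∪out(19)=∅
  fail(16) 'bbadb': from fail(15)=19 chase 'b': 19→0 ⇒ 9;  out=∅∪out(9)=∅
  fail(17) 'bbadbd': from fail(16)=9 chase 'd': 9→0 ⇒ 0;  out={4}∪out(0)={4}

Text stream:
pos 0 'e': at 1
pos 1 'a': at 2
pos 2 'd': at 3
pos 3 'a': at 4  → match P0@[0:3],P5@[1:3]
pos 4 'a': at 18 (via fail)
pos 5 'e': at 1 (via fail)
pos 6 'b': at 7
pos 7 'b': at 8  → match P2@[5:7]
pos 8 'b': at 13 (via fail)
pos 9 'b': at 13 (via fail)
pos 10 'a': at 14
pos 11 'd': at 15
pos 12 'b': at 16
pos 13 'd': at 17  → match P4@[8:13]
pos 14 'e': at 1 (via fail)
pos 15 'a': at 2
pos 16 'd': at 3
pos 17 'a': at 4  → match P0@[14:17],P5@[15:17]
pos 18 'c': at 5 (via fail)
pos 19 'c': at 5 (via fail)
pos 20 'a': at 6  → match P1@[19:20]
pos 21 'a': at 18 (via fail)
pos 22 'd': at 19
pos 23 'a': at 20  → match P5@[21:23]
pos 24 'a': at 18 (via fail)
pos 25 'd': at 19
pos 26 'a': at 20  → match P5@[24:26]
pos 27 'e': at 1 (via fail)
pos 28 'a': at 2
pos 29 'e': at 1 (via fail)
pos 30 'a': at 2
pos 31 'c': at 5 (via fail)
pos 32 'c': at 5 (via fail)
pos 33 'b': at 9 (via fail)
pos 34 'b': at 13
pos 35 'a': at 14
pos 36 'd': at 15
pos 37 'b': at 16
pos 38 'd': at 17  → match P4@[33:38]
pos 39 'b': at 9 (via fail)
pos 40 'a': at 10
pos 41 'd': at 19 (via fail)
pos 42 'a': at 20  → match P5@[40:42]
pos 43 'b': at 9 (via fail)
pos 44 'b': at 13
pos 45 'e': at 1 (via fail)
pos 46 'c': at 5 (via fail)
pos 47 'a': at 6  → match P1@[46:47]
pos 48 'c': at 5 (via fail)
pos 49 'b': at 9 (via fail)
pos 50 'a': at 10
pos 51 'c': at 5 (via fail)
pos 52 'e': at 1 (via fail)

Result: [[3,0],[3,5],[7,2],[13,4],[17,0],[17,5],[20,1],[23,5],[26,5],[38,4],[42,5],[47,1]]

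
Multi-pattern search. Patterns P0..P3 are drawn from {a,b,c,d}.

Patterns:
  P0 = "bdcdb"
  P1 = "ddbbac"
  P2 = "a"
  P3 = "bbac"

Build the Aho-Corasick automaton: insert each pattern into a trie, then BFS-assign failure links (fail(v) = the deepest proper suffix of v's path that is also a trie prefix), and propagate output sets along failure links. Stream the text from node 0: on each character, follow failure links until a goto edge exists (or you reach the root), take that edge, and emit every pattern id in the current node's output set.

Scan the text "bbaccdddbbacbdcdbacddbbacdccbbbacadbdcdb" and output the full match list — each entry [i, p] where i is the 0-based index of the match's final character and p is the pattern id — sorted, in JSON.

Build:
Trie (insert patterns):
  n0 'ε': a→12 b→1 d→6
  n1 'b': b→13 d→2
  n2 'bd': c→3
  n3 'bdc': d→4
  n4 'bdcd': b→5
  n5 'bdcdb': ·  ←P0
  n6 'd': d→7
  n7 'dd': b→8
  n8 'ddb': b→9
  n9 'ddbb': a→10
  n10 'ddbba': c→11
  n11 'ddbbac': ·  ←P1
  n12 'a': ·  ←P2
  n13 'bb': a→14
  n14 'bba': c→15
  n15 'bbac': ·  ←P3

Failure links (BFS by depth):
  n1('b'): parent n0 fail=0; on 'b' 0 → fail=0;  out ∅∪∅=∅
  n6('d'): parent n0 fail=0; on 'd' 0 → fail=0;  out ∅∪∅=∅
  n12('a'): parent n0 fail=0; on 'a' 0 → fail=0;  out {2}∪∅={2}
  n2('bd'): parent n1 fail=0; on 'd' 0 → fail=6;  out ∅∪∅=∅
  n7('dd'): parent n6 fail=0; on 'd' 0 → fail=6;  out ∅∪∅=∅
  n13('bb'): parent n1 fail=0; on 'b' 0 → fail=1;  out ∅∪∅=∅
  n3('bdc'): parent n2 fail=6; on 'c' 6→0 → fail=0;  out ∅∪∅=∅
  n8('ddb'): parent n7 fail=6; on 'b' 6→0 → fail=1;  out ∅∪∅=∅
  n14('bba'): parent n13 fail=1; on 'a' 1→0 → fail=12;  out ∅∪{2}={2}
  n4('bdcd'): parent n3 fail=0; on 'd' 0 → fail=6;  out ∅∪∅=∅
  n9('ddbb'): parent n8 fail=1; on 'b' 1 → fail=13;  out ∅∪∅=∅
  n15('bbac'): parent n14 fail=12; on 'c' 12→0 → fail=0;  out {3}∪∅={3}
  n5('bdcdb'): parent n4 fail=6; on 'b' 6→0 → fail=1;  out {0}∪∅={0}
  n10('ddbba'): parent n9 fail=13; on 'a' 13 → fail=14;  out ∅∪{2}={2}
  n11('ddbbac'): parent n10 fail=14; on 'c' 14 → fail=15;  out {1}∪{3}={1,3}

Text stream:
pos 0 'b': at 1
pos 1 'b': at 13
pos 2 'a': at 14  ** P2@[2:2]
pos 3 'c': at 15  ** P3@[0:3]
pos 4 'c': at 0 (fail-walked)
pos 5 'd': at 6
pos 6 'd': at 7
pos 7 'd': at 7 (fail-walked)
pos 8 'b': at 8
pos 9 'b': at 9
pos 10 'a': at 10  ** P2@[10:10]
pos 11 'c': at 11  ** P1@[6:11],P3@[8:11]
pos 12 'b': at 1 (fail-walked)
pos 13 'd': at 2
pos 14 'c': at 3
pos 15 'd': at 4
pos 16 'b': at 5  ** P0@[12:16]
pos 17 'a': at 12 (fail-walked)  ** P2@[17:17]
pos 18 'c': at 0 (fail-walked)
pos 19 'd': at 6
pos 20 'd': at 7
pos 21 'b': at 8
pos 22 'b': at 9
pos 23 'a': at 10  ** P2@[23:23]
pos 24 'c': at 11  ** P1@[19:24],P3@[21:24]
pos 25 'd': at 6 (fail-walked)
pos 26 'c': at 0 (fail-walked)
pos 27 'c': at 0
pos 28 'b': at 1
pos 29 'b': at 13
pos 30 'b': at 13 (fail-walked)
pos 31 'a': at 14  ** P2@[31:31]
pos 32 'c': at 15  ** P3@[29:32]
pos 33 'a': at 12 (fail-walked)  ** P2@[33:33]
pos 34 'd': at 6 (fail-walked)
pos 35 'b': at 1 (fail-walked)
pos 36 'd': at 2
pos 37 'c': at 3
pos 38 'd': at 4
pos 39 'b': at 5  ** P0@[35:39]

Result: [[2,2],[3,3],[10,2],[11,1],[11,3],[16,0],[17,2],[23,2],[24,1],[24,3],[31,2],[32,3],[33,2],[39,0]]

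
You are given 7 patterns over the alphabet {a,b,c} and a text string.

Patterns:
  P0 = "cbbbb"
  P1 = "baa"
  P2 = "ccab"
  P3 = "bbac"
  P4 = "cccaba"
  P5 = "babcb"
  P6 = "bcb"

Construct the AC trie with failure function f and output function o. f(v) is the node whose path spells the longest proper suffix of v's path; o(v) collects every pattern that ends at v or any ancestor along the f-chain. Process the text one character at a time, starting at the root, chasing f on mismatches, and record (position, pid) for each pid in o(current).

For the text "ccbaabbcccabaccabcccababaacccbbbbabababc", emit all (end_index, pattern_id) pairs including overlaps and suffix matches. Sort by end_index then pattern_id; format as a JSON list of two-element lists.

Build automaton:
Trie nodes:
  0='ε' goto b→6 c→1
  1='c' goto b→2 c→9
  2='cb' goto b→3
  3='cbb' goto b→4
  4='cbbb' goto b→5
  5='cbbbb' goto ·  ←P0
  6='b' goto a→7 b→12 c→22
  7='ba' goto a→8 b→19
  8='baa' goto ·  ←P1
  9='cc' goto a→10 c→15
  10='cca' goto b→11
  11='ccab' goto ·  ←P2
  12='bb' goto a→13
  13='bba' goto c→14
  14='bbac' goto ·  ←P3
  15='ccc' goto a→16
  16='ccca' goto b→17
  17='cccab' goto a→18
  18='cccaba' goto ·  ←P4
  19='bab' goto c→20
  20='babc' goto b→21
  21='babcb' goto ·  ←P5
  22='bc' goto b→23
  23='bcb' goto ·  ←P6

BFS fail/out derivation:
  n1('c'): parent n0 fail=0; on 'c' 0 → fail=0;  out ∅∪∅=∅
  n6('b'): parent n0 fail=0; on 'b' 0 → fail=0;  out ∅∪∅=∅
  n2('cb'): parent n1 fail=0; on 'b' 0 → fail=6;  out ∅∪∅=∅
  n7('ba'): parent n6 fail=0; on 'a' 0 → fail=0;  out ∅∪∅=∅
  n9('cc'): parent n1 fail=0; on 'c' 0 → fail=1;  out ∅∪∅=∅
  n12('bb'): parent n6 fail=0; on 'b' 0 → fail=6;  out ∅∪∅=∅
  n22('bc'): parent n6 fail=0; on 'c' 0 → fail=1;  out ∅∪∅=∅
  n3('cbb'): parent n2 fail=6; on 'b' 6 → fail=12;  out ∅∪∅=∅
  n8('baa'): parent n7 fail=0; on 'a' 0 → fail=0;  out {1}∪∅={1}
  n10('cca'): parent n9 fail=1; on 'a' 1→0 → fail=0;  out ∅∪∅=∅
  n13('bba'): parent n12 fail=6; on 'a' 6 → fail=7;  out ∅∪∅=∅
  n15('ccc'): parent n9 fail=1; on 'c' 1 → fail=9;  out ∅∪∅=∅
  n19('bab'): parent n7 fail=0; on 'b' 0 → fail=6;  out ∅∪∅=∅
  n23('bcb'): parent n22 fail=1; on 'b' 1 → fail=2;  out {6}∪∅={6}
  n4('cbbb'): parent n3 fail=12; on 'b' 12→6 → fail=12;  out ∅∪∅=∅
  n11('ccab'): parent n10 fail=0; on 'b' 0 → fail=6;  out {2}∪∅={2}
  n14('bbac'): parent n13 fail=7; on 'c' 7→0 → fail=1;  out {3}∪∅={3}
  n16('ccca'): parent n15 fail=9; on 'a' 9 → fail=10;  out ∅∪∅=∅
  n20('babc'): parent n19 fail=6; on 'c' 6 → fail=22;  out ∅∪∅=∅
  n5('cbbbb'): parent n4 fail=12; on 'b' 12→6 → fail=12;  out {0}∪∅={0}
  n17('cccab'): parent n16 fail=10; on 'b' 10 → fail=11;  out ∅∪{2}={2}
  n21('babcb'): parent n20 fail=22; on 'b' 22 → fail=23;  out {5}∪{6}={5,6}
  n18('cccaba'): parent n17 fail=11; on 'a' 11→6 → fail=7;  out {4}∪∅={4}

Run:
i=0 'c': node 0→1
i=1 'c': node 1→9
i=2 'b': node 9→2 (fail-walked)
i=3 'a': node 2→7 (fail-walked)
i=4 'a': node 7→8  emit P1@[2:4]
i=5 'b': node 8→6 (fail-walked)
i=6 'b': node 6→12
i=7 'c': node 12→22 (fail-walked)
i=8 'c': node 22→9 (fail-walked)
i=9 'c': node 9→15
i=10 'a': node 15→16
i=11 'b': node 16→17  emit P2@[8:11]
i=12 'a': node 17→18  emit P4@[7:12]
i=13 'c': node 18→1 (fail-walked)
i=14 'c': node 1→9
i=15 'a': node 9→10
i=16 'b': node 10→11  emit P2@[13:16]
i=17 'c': node 11→22 (fail-walked)
i=18 'c': node 22→9 (fail-walked)
i=19 'c': node 9→15
i=20 'a': node 15→16
i=21 'b': node 16→17  emit P2@[18:21]
i=22 'a': node 17→18  emit P4@[17:22]
i=23 'b': node 18→19 (fail-walked)
i=24 'a': node 19→7 (fail-walked)
i=25 'a': node 7→8  emit P1@[23:25]
i=26 'c': node 8→1 (fail-walked)
i=27 'c': node 1→9
i=28 'c': node 9→15
i=29 'b': node 15→2 (fail-walked)
i=30 'b': node 2→3
i=31 'b': node 3→4
i=32 'b': node 4→5  emit P0@[28:32]
i=33 'a': node 5→13 (fail-walked)
i=34 'b': node 13→19 (fail-walked)
i=35 'a': node 19→7 (fail-walked)
i=36 'b': node 7→19
i=37 'a': node 19→7 (fail-walked)
i=38 'b': node 7→19
i=39 'c': node 19→20

All matches (sorted): [[4,1],[11,2],[12,4],[16,2],[21,2],[22,4],[25,1],[32,0]]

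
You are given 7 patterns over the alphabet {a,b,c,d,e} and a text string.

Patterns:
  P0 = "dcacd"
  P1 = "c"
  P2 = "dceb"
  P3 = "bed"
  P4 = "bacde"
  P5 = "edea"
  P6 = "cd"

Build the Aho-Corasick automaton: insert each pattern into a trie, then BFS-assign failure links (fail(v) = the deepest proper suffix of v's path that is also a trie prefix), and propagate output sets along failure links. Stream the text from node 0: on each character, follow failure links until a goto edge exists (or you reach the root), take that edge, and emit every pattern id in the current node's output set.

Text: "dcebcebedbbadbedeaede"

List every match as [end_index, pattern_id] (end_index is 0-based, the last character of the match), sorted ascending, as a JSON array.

Construct AC machine:
Trie (insert patterns):
  0='ε' goto b→9 c→6 d→1 e→16
  1='d' goto c→2
  2='dc' goto a→3 e→7
  3='dca' goto c→4
  4='dcac' goto d→5
  5='dcacd' goto ·  [P0 ends]
  6='c' goto d→20  [P1 ends]
  7='dce' goto b→8
  8='dceb' goto ·  [P2 ends]
  9='b' goto a→12 e→10
  10='be' goto d→11
  11='bed' goto ·  [P3 ends]
  12='ba' goto c→13
  13='bac' goto d→14
  14='bacd' goto e→15
  15='bacde' goto ·  [P4 ends]
  16='e' goto d→17
  17='ed' goto e→18
  18='ede' goto a→19
  19='edea' goto ·  [P5 ends]
  20='cd' goto ·  [P6 ends]

BFS fail/out derivation:
  n1('d'): parent n0 fail=0; on 'd' 0 → fail=0;  out ∅∪∅=∅
  n6('c'): parent n0 fail=0; on 'c' 0 → fail=0;  out {1}∪∅={1}
  n9('b'): parent n0 fail=0; on 'b' 0 → fail=0;  out ∅∪∅=∅
  n16('e'): parent n0 fail=0; on 'e' 0 → fail=0;  out ∅∪∅=∅
  n2('dc'): parent n1 fail=0; on 'c' 0 → fail=6;  out ∅∪{1}={1}
  n10('be'): parent n9 fail=0; on 'e' 0 → fail=16;  out ∅∪∅=∅
  n12('ba'): parent n9 fail=0; on 'a' 0 → fail=0;  out ∅∪∅=∅
  n17('ed'): parent n16 fail=0; on 'd' 0 → fail=1;  out ∅∪∅=∅
  n20('cd'): parent n6 fail=0; on 'd' 0 → fail=1;  out {6}∪∅={6}
  n3('dca'): parent n2 fail=6; on 'a' 6→0 → fail=0;  out ∅∪∅=∅
  n7('dce'): parent n2 fail=6; on 'e' 6→0 → fail=16;  out ∅∪∅=∅
  n11('bed'): parent n10 fail=16; on 'd' 16 → fail=17;  out {3}∪∅={3}
  n13('bac'): parent n12 fail=0; on 'c' 0 → fail=6;  out ∅∪{1}={1}
  n18('ede'): parent n17 fail=1; on 'e' 1→0 → fail=16;  out ∅∪∅=∅
  n4('dcac'): parent n3 fail=0; on 'c' 0 → fail=6;  out ∅∪{1}={1}
  n8('dceb'): parent n7 fail=16; on 'b' 16→0 → fail=9;  out {2}∪∅={2}
  n14('bacd'): parent n13 fail=6; on 'd' 6 → fail=20;  out ∅∪{6}={6}
  n19('edea'): parent n18 fail=16; on 'a' 16→0 → fail=0;  out {5}∪∅={5}
  n5('dcacd'): parent n4 fail=6; on 'd' 6 → fail=20;  out {0}∪{6}={0,6}
  n15('bacde'): parent n14 fail=20; on 'e' 20→1→0 → fail=16;  out {4}∪∅={4}

Scan:
pos 0 'd': at 1
pos 1 'c': at 2  emit P1@[1:1]
pos 2 'e': at 7
pos 3 'b': at 8  emit P2@[0:3]
pos 4 'c': at 6 (fail-walked)  emit P1@[4:4]
pos 5 'e': at 16 (fail-walked)
pos 6 'b': at 9 (fail-walked)
pos 7 'e': at 10
pos 8 'd': at 11  emit P3@[6:8]
pos 9 'b': at 9 (fail-walked)
pos 10 'b': at 9 (fail-walked)
pos 11 'a': at 12
pos 12 'd': at 1 (fail-walked)
pos 13 'b': at 9 (fail-walked)
pos 14 'e': at 10
pos 15 'd': at 11  emit P3@[13:15]
pos 16 'e': at 18 (fail-walked)
pos 17 'a': at 19  emit P5@[14:17]
pos 18 'e': at 16 (fail-walked)
pos 19 'd': at 17
pos 20 'e': at 18

Result: [[1,1],[3,2],[4,1],[8,3],[15,3],[17,5]]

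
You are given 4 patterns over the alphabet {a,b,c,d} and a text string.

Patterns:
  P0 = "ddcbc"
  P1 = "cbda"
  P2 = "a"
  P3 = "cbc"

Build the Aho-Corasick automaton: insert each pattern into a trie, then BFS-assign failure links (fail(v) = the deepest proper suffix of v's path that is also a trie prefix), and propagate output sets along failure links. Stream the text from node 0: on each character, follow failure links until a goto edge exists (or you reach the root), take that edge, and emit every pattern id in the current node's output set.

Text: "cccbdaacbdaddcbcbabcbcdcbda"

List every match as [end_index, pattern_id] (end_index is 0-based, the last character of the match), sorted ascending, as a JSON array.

Build:
Trie nodes:
  0='ε' goto a→10 c→6 d→1
  1='d' goto d→2
  2='dd' goto c→3
  3='ddc' goto b→4
  4='ddcb' goto c→5
  5='ddcbc' goto ·  [P0 ends]
  6='c' goto b→7
  7='cb' goto c→11 d→8
  8='cbd' goto a→9
  9='cbda' goto ·  [P1 ends]
  10='a' goto ·  [P2 ends]
  11='cbc' goto ·  [P3 ends]

BFS fail/out derivation:
  n1('d'): parent n0 fail=0; on 'd' 0 → fail=0;  out ∅∪∅=∅
  n6('c'): parent n0 fail=0; on 'c' 0 → fail=0;  out ∅∪∅=∅
  n10('a'): parent n0 fail=0; on 'a' 0 → fail=0;  out {2}∪∅={2}
  n2('dd'): parent n1 fail=0; on 'd' 0 → fail=1;  out ∅∪∅=∅
  n7('cb'): parent n6 fail=0; on 'b' 0 → fail=0;  out ∅∪∅=∅
  n3('ddc'): parent n2 fail=1; on 'c' 1→0 → fail=6;  out ∅∪∅=∅
  n8('cbd'): parent n7 fail=0; on 'd' 0 → fail=1;  out ∅∪∅=∅
  n11('cbc'): parent n7 fail=0; on 'c' 0 → fail=6;  out {3}∪∅={3}
  n4('ddcb'): parent n3 fail=6; on 'b' 6 → fail=7;  out ∅∪∅=∅
  n9('cbda'): parent n8 fail=1; on 'a' 1→0 → fail=10;  out {1}∪{2}={1,2}
  n5('ddcbc'): parent n4 fail=7; on 'c' 7 → fail=11;  out {0}∪{3}={0,3}

Text stream:
pos 0 'c': at 6
pos 1 'c': at 6 (fail-walked)
pos 2 'c': at 6 (fail-walked)
pos 3 'b': at 7
pos 4 'd': at 8
pos 5 'a': at 9  ** P1@[2:5],P2@[5:5]
pos 6 'a': at 10 (fail-walked)  ** P2@[6:6]
pos 7 'c': at 6 (fail-walked)
pos 8 'b': at 7
pos 9 'd': at 8
pos 10 'a': at 9  ** P1@[7:10],P2@[10:10]
pos 11 'd': at 1 (fail-walked)
pos 12 'd': at 2
pos 13 'c': at 3
pos 14 'b': at 4
pos 15 'c': at 5  ** P0@[11:15],P3@[13:15]
pos 16 'b': at 7 (fail-walked)
pos 17 'a': at 10 (fail-walked)  ** P2@[17:17]
pos 18 'b': at 0 (fail-walked)
pos 19 'c': at 6
pos 20 'b': at 7
pos 21 'c': at 11  ** P3@[19:21]
pos 22 'd': at 1 (fail-walked)
pos 23 'c': at 6 (fail-walked)
pos 24 'b': at 7
pos 25 'd': at 8
pos 26 'a': at 9  ** P1@[23:26],P2@[26:26]

Matches: [[5,1],[5,2],[6,2],[10,1],[10,2],[15,0],[15,3],[17,2],[21,3],[26,1],[26,2]]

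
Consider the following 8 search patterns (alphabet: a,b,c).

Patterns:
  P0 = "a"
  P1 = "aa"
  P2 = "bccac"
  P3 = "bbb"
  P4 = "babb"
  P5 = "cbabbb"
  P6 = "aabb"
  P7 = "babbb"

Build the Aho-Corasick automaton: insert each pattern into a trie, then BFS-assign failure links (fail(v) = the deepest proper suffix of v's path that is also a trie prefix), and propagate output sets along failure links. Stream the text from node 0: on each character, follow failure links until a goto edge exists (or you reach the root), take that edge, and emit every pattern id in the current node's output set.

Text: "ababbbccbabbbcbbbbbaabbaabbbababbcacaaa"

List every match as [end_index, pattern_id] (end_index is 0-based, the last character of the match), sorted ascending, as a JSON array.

Construct AC machine:
Trie nodes:
  n0 'ε': a→1 b→3 c→13
  n1 'a': a→2  ←P0
  n2 'aa': b→19  ←P1
  n3 'b': a→10 b→8 c→4
  n4 'bc': c→5
  n5 'bcc': a→6
  n6 'bcca': c→7
  n7 'bccac': ·  ←P2
  n8 'bb': b→9
  n9 'bbb': ·  ←P3
  n10 'ba': b→11
  n11 'bab': b→12
  n12 'babb': b→21  ←P4
  n13 'c': b→14
  n14 'cb': a→15
  n15 'cba': b→16
  n16 'cbab': b→17
  n17 'cbabb': b→18
  n18 'cbabbb': ·  ←P5
  n19 'aab': b→20
  n20 'aabb': ·  ←P6
  n21 'babbb': ·  ←P7

BFS fail/out derivation:
  n1('a'): parent n0 fail=0; on 'a' 0 → fail=0;  out {0}∪∅={0}
  n3('b'): parent n0 fail=0; on 'b' 0 → fail=0;  out ∅∪∅=∅
  n13('c'): parent n0 fail=0; on 'c' 0 → fail=0;  out ∅∪∅=∅
  n2('aa'): parent n1 fail=0; on 'a' 0 → fail=1;  out {1}∪{0}={0,1}
  n4('bc'): parent n3 fail=0; on 'c' 0 → fail=13;  out ∅∪∅=∅
  n8('bb'): parent n3 fail=0; on 'b' 0 → fail=3;  out ∅∪∅=∅
  n10('ba'): parent n3 fail=0; on 'a' 0 → fail=1;  out ∅∪{0}={0}
  n14('cb'): parent n13 fail=0; on 'b' 0 → fail=3;  out ∅∪∅=∅
  n5('bcc'): parent n4 fail=13; on 'c' 13→0 → fail=13;  out ∅∪∅=∅
  n9('bbb'): parent n8 fail=3; on 'b' 3 → fail=8;  out {3}∪∅={3}
  n11('bab'): parent n10 fail=1; on 'b' 1→0 → fail=3;  out ∅∪∅=∅
  n15('cba'): parent n14 fail=3; on 'a' 3 → fail=10;  out ∅∪{0}={0}
  n19('aab'): parent n2 fail=1; on 'b' 1→0 → fail=3;  out ∅∪∅=∅
  n6('bcca'): parent n5 fail=13; on 'a' 13→0 → fail=1;  out ∅∪{0}={0}
  n12('babb'): parent n11 fail=3; on 'b' 3 → fail=8;  out {4}∪∅={4}
  n16('cbab'): parent n15 fail=10; on 'b' 10 → fail=11;  out ∅∪∅=∅
  n20('aabb'): parent n19 fail=3; on 'b' 3 → fail=8;  out {6}∪∅={6}
  n7('bccac'): parent n6 fail=1; on 'c' 1→0 → fail=13;  out {2}∪∅={2}
  n17('cbabb'): parent n16 fail=11; on 'b' 11 → fail=12;  out ∅∪{4}={4}
  n21('babbb'): parent n12 fail=8; on 'b' 8 → fail=9;  out {7}∪{3}={3,7}
  n18('cbabbb'): parent n17 fail=12; on 'b' 12 → fail=21;  out {5}∪{3,7}={3,5,7}

Scan:
pos 0 'a': at 1  → match P0@[0:0]
pos 1 'b': at 3 ·f
pos 2 'a': at 10  → match P0@[2:2]
pos 3 'b': at 11
pos 4 'b': at 12  → match P4@[1:4]
pos 5 'b': at 21  → match P3@[3:5],P7@[1:5]
pos 6 'c': at 4 ·f
pos 7 'c': at 5
pos 8 'b': at 14 ·f
pos 9 'a': at 15  → match P0@[9:9]
pos 10 'b': at 16
pos 11 'b': at 17  → match P4@[8:11]
pos 12 'b': at 18  → match P3@[10:12],P5@[7:12],P7@[8:12]
pos 13 'c': at 4 ·f
pos 14 'b': at 14 ·f
pos 15 'b': at 8 ·f
pos 16 'b': at 9  → match P3@[14:16]
pos 17 'b': at 9 ·f  → match P3@[15:17]
pos 18 'b': at 9 ·f  → match P3@[16:18]
pos 19 'a': at 10 ·f  → match P0@[19:19]
pos 20 'a': at 2 ·f  → match P0@[20:20],P1@[19:20]
pos 21 'b': at 19
pos 22 'b': at 20  → match P6@[19:22]
pos 23 'a': at 10 ·f  → match P0@[23:23]
pos 24 'a': at 2 ·f  → match P0@[24:24],P1@[23:24]
pos 25 'b': at 19
pos 26 'b': at 20  → match P6@[23:26]
pos 27 'b': at 9 ·f  → match P3@[25:27]
pos 28 'a': at 10 ·f  → match P0@[28:28]
pos 29 'b': at 11
pos 30 'a': at 10 ·f  → match P0@[30:30]
pos 31 'b': at 11
pos 32 'b': at 12  → match P4@[29:32]
pos 33 'c': at 4 ·f
pos 34 'a': at 1 ·f  → match P0@[34:34]
pos 35 'c': at 13 ·f
pos 36 'a': at 1 ·f  → match P0@[36:36]
pos 37 'a': at 2  → match P0@[37:37],P1@[36:37]
pos 38 'a': at 2 ·f  → match P0@[38:38],P1@[37:38]

All matches (sorted): [[0,0],[2,0],[4,4],[5,3],[5,7],[9,0],[11,4],[12,3],[12,5],[12,7],[16,3],[17,3],[18,3],[19,0],[20,0],[20,1],[22,6],[23,0],[24,0],[24,1],[26,6],[27,3],[28,0],[30,0],[32,4],[34,0],[36,0],[37,0],[37,1],[38,0],[38,1]]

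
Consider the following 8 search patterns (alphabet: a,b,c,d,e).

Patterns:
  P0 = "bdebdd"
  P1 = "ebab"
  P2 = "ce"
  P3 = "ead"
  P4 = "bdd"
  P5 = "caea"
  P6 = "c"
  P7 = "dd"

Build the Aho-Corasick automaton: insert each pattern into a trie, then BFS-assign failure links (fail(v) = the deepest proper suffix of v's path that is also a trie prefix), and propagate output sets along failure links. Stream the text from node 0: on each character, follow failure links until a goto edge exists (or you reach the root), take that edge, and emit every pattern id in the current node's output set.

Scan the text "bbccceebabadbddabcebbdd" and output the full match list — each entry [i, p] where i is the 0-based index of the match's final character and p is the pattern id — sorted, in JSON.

Build:
Trie (insert patterns):
  0='ε' goto b→1 c→11 d→19 e→7
  1='b' goto d→2
  2='bd' goto d→15 e→3
  3='bde' goto b→4
  4='bdeb' goto d→5
  5='bdebd' goto d→6
  6='bdebdd' goto ·  ←P0
  7='e' goto a→13 b→8
  8='eb' goto a→9
  9='eba' goto b→10
  10='ebab' goto ·  ←P1
  11='c' goto a→16 e→12  ←P6
  12='ce' goto ·  ←P2
  13='ea' goto d→14
  14='ead' goto ·  ←P3
  15='bdd' goto ·  ←P4
  16='ca' goto e→17
  17='cae' goto a→18
  18='caea' goto ·  ←P5
  19='d' goto d→20
  20='dd' goto ·  ←P7

Failure links (BFS by depth):
  n1('b'): parent n0 fail=0; on 'b' 0 → fail=0;  out ∅∪∅=∅
  n7('e'): parent n0 fail=0; on 'e' 0 → fail=0;  out ∅∪∅=∅
  n11('c'): parent n0 fail=0; on 'c' 0 → fail=0;  out {6}∪∅={6}
  n19('d'): parent n0 fail=0; on 'd' 0 → fail=0;  out ∅∪∅=∅
  n2('bd'): parent n1 fail=0; on 'd' 0 → fail=19;  out ∅∪∅=∅
  n8('eb'): parent n7 fail=0; on 'b' 0 → fail=1;  out ∅∪∅=∅
  n12('ce'): parent n11 fail=0; on 'e' 0 → fail=7;  out {2}∪∅={2}
  n13('ea'): parent n7 fail=0; on 'a' 0 → fail=0;  out ∅∪∅=∅
  n16('ca'): parent n11 fail=0; on 'a' 0 → fail=0;  out ∅∪∅=∅
  n20('dd'): parent n19 fail=0; on 'd' 0 → fail=19;  out {7}∪∅={7}
  n3('bde'): parent n2 fail=19; on 'e' 19→0 → fail=7;  out ∅∪∅=∅
  n9('eba'): parent n8 fail=1; on 'a' 1→0 → fail=0;  out ∅∪∅=∅
  n14('ead'): parent n13 fail=0; on 'd' 0 → fail=19;  out {3}∪∅={3}
  n15('bdd'): parent n2 fail=19; on 'd' 19 → fail=20;  out {4}∪{7}={4,7}
  n17('cae'): parent n16 fail=0; on 'e' 0 → fail=7;  out ∅∪∅=∅
  n4('bdeb'): parent n3 fail=7; on 'b' 7 → fail=8;  out ∅∪∅=∅
  n10('ebab'): parent n9 fail=0; on 'b' 0 → fail=1;  out {1}∪∅={1}
  n18('caea'): parent n17 fail=7; on 'a' 7 → fail=13;  out {5}∪∅={5}
  n5('bdebd'): parent n4 fail=8; on 'd' 8→1 → fail=2;  out ∅∪∅=∅
  n6('bdebdd'): parent n5 fail=2; on 'd' 2 → fail=15;  out {0}∪{4,7}={0,4,7}

Scan:
i=0 'b': node 0→1
i=1 'b': node 1→1 (fail-walked)
i=2 'c': node 1→11 (fail-walked)  ** P6@[2:2]
i=3 'c': node 11→11 (fail-walked)  ** P6@[3:3]
i=4 'c': node 11→11 (fail-walked)  ** P6@[4:4]
i=5 'e': node 11→12  ** P2@[4:5]
i=6 'e': node 12→7 (fail-walked)
i=7 'b': node 7→8
i=8 'a': node 8→9
i=9 'b': node 9→10  ** P1@[6:9]
i=10 'a': node 10→0 (fail-walked)
i=11 'd': node 0→19
i=12 'b': node 19→1 (fail-walked)
i=13 'd': node 1→2
i=14 'd': node 2→15  ** P4@[12:14],P7@[13:14]
i=15 'a': node 15→0 (fail-walked)
i=16 'b': node 0→1
i=17 'c': node 1→11 (fail-walked)  ** P6@[17:17]
i=18 'e': node 11→12  ** P2@[17:18]
i=19 'b': node 12→8 (fail-walked)
i=20 'b': node 8→1 (fail-walked)
i=21 'd': node 1→2
i=22 'd': node 2→15  ** P4@[20:22],P7@[21:22]

Result: [[2,6],[3,6],[4,6],[5,2],[9,1],[14,4],[14,7],[17,6],[18,2],[22,4],[22,7]]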